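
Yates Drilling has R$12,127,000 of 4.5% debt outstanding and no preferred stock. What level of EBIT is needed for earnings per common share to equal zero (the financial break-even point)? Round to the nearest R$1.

Annual interest = 4.5% × R$12,127,000 = R$545,715.00.
Without preferred stock the financial break-even is simply EBIT = interest = R$545,715.00.

R$545,715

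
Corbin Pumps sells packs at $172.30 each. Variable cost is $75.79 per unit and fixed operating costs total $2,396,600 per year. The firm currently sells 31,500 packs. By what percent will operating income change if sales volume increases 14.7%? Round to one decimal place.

At 31,500 units, contribution = 31,500 × $96.51 = $3,040,065.00.
EBIT = $3,040,065.00 − $2,396,600 = $643,465.00.
Degree of operating leverage = $3,040,065.00 / $643,465.00 = 4.7245.
%ΔEBIT = DOL × %ΔSales = 4.7245 × +14.7% = +69.5%.

+69.5%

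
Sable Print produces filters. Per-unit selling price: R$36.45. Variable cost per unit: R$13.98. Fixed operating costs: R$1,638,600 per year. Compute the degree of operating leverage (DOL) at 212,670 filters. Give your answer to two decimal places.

1.52

At 212,670 units, contribution = 212,670 × R$22.47 = R$4,778,694.90.
EBIT = R$4,778,694.90 − R$1,638,600 = R$3,140,094.90.
So DOL = total CM / EBIT = R$4,778,694.90 / R$3,140,094.90 = 1.5218.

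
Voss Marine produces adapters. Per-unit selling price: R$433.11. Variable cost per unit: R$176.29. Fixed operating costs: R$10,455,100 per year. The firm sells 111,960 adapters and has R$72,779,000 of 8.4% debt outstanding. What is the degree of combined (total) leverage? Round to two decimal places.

At 111,960 units, contribution = 111,960 × R$256.82 = R$28,753,567.20.
Subtracting fixed costs: EBIT = R$28,753,567.20 − R$10,455,100 = R$18,298,467.20. Interest = R$6,113,436.00.
DOL = R$28,753,567.20 ÷ R$18,298,467.20 = 1.5714; DFL = R$18,298,467.20 ÷ R$12,185,031.20 = 1.5017.
DCL = DOL × DFL = 1.5714 × 1.5017 = 2.3598.

2.36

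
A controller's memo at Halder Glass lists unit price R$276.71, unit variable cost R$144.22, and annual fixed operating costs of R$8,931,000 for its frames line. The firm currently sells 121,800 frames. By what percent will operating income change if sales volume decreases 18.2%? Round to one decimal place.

-40.8%

At 121,800 units, contribution = 121,800 × R$132.49 = R$16,137,282.00.
Operating income = contribution − fixed costs = R$16,137,282.00 − R$8,931,000 = R$7,206,282.00.
So DOL = total CM / EBIT = R$16,137,282.00 / R$7,206,282.00 = 2.2393.
Operating income changes by 2.2393 × -18.2% = -40.8%.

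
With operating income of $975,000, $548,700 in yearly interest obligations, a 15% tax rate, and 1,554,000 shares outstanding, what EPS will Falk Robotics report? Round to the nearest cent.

$0.23

Interest = $548,700.00, so EBT = $975,000 − $548,700.00 = $426,300.00.
Net income = $426,300.00 × (1 − 0.15) = $362,355.00.
Per share: $362,355.00 / 1,554,000 shares = $0.23.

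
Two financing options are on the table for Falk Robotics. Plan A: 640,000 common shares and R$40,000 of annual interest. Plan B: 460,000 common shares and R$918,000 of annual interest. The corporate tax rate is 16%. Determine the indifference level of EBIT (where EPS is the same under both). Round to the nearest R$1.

Set EPS_A = EPS_B: (EBIT − R$40,000)(1 − 0.16) ÷ 640,000 = (EBIT − R$918,000)(1 − 0.16) ÷ 460,000.
Cancelling (1 − t) and cross-multiplying: 460,000·(EBIT − 40,000) = 640,000·(EBIT − 918,000).
EBIT × (640,000 − 460,000) = 918,000 × 640,000 − 40,000 × 460,000 = 569,120,000,000, so EBIT = 569,120,000,000 ÷ 180,000 = 3,161,777.78.

R$3,161,778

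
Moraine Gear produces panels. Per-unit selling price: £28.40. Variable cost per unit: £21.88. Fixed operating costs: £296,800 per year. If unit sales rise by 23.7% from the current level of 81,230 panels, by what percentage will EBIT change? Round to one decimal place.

Total contribution margin = 81,230 × £6.52 = £529,619.60.
Subtracting fixed costs: EBIT = £529,619.60 − £296,800 = £232,819.60.
Degree of operating leverage = £529,619.60 / £232,819.60 = 2.2748.
So EBIT moves 2.2748 × (+23.7%) = +53.9%.

+53.9%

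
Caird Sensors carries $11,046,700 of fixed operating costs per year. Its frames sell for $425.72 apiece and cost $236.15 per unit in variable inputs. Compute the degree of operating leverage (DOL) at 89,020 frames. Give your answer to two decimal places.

2.90

Total contribution margin = 89,020 × $189.57 = $16,875,521.40.
Subtracting fixed costs: EBIT = $16,875,521.40 − $11,046,700 = $5,828,821.40.
So DOL = total CM / EBIT = $16,875,521.40 / $5,828,821.40 = 2.8952.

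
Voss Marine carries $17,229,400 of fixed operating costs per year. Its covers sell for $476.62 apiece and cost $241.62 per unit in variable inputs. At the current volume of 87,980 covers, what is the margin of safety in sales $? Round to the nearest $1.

$6,988,872

Unit CM = price − variable cost = $476.62 − $241.62 = $235.00. Break-even units = $17,229,400 ÷ $235.00 = 73,316.60; break-even revenue = 73,316.60 × $476.62 = $34,944,155.86.
Actual sales revenue = 87,980 × $476.62 = $41,933,027.60.
Margin of safety = $41,933,027.60 − $34,944,155.86 = $6,988,872.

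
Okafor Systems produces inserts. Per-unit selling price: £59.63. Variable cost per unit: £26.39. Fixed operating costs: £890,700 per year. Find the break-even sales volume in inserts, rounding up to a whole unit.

Unit CM = price − variable cost = £59.63 − £26.39 = £33.24.
Units to break even: £890,700 ÷ £33.24 = 26,796.03, rounded up to 26,797.

26,797 inserts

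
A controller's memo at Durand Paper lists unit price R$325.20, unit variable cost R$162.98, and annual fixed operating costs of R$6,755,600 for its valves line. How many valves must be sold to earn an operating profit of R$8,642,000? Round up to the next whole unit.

94,919 valves

Contribution margin per unit = R$325.20 − R$162.98 = R$162.22.
Units = (FC + target) / CM = (R$6,755,600 + R$8,642,000) / R$162.22 = 94,918.01, so 94,919 valves.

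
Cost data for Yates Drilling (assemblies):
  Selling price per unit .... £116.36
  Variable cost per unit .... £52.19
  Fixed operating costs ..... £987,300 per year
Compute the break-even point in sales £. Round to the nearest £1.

Contribution margin per unit = £116.36 − £52.19 = £64.17, a CM ratio of £64.17 ÷ £116.36 = 0.5515.
Break-even revenue = fixed costs × price ÷ CM = £987,300 × £116.36 ÷ £64.17 = £1,790,279.

£1,790,279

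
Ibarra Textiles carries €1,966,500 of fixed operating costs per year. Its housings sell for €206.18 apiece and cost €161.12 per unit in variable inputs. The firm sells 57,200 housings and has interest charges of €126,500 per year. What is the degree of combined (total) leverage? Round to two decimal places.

Contribution at this volume is 57,200 × €45.06 = €2,577,432.00.
EBIT = €2,577,432.00 − €1,966,500 = €610,932.00. Interest = €126,500.00, so EBIT − I = €484,432.00.
Degree of total leverage = total CM / (EBIT − interest) = €2,577,432.00 / €484,432.00 = 5.3205.

5.32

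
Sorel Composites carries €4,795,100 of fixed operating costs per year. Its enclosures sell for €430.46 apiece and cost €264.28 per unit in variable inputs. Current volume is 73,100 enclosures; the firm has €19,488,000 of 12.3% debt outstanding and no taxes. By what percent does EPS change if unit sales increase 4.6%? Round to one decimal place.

+11.3%

Total contribution margin = 73,100 × €166.18 = €12,147,758.00.
Operating income = contribution − fixed costs = €12,147,758.00 − €4,795,100 = €7,352,658.00.
After interest of €2,397,024.00, pre-tax earnings = €4,955,634.00.
Degree of combined leverage = contribution ÷ (EBIT − I) = €12,147,758.00 ÷ €4,955,634.00 = 2.4513.
%ΔEPS = DCL × %ΔSales = 2.4513 × +4.6% = +11.3%.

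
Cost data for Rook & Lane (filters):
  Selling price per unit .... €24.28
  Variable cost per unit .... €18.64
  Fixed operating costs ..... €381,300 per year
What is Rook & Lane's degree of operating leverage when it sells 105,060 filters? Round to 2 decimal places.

2.81

Contribution at this volume is 105,060 × €5.64 = €592,538.40.
EBIT = €592,538.40 − €381,300 = €211,238.40.
Degree of operating leverage = €592,538.40 / €211,238.40 = 2.8051.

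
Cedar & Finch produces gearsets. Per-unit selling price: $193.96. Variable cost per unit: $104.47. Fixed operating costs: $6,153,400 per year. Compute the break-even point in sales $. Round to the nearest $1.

$13,336,836

Contribution margin per unit = $193.96 − $104.47 = $89.49, a CM ratio of $89.49 ÷ $193.96 = 0.4614.
Break-even sales = FC ÷ CM ratio = $6,153,400 × $193.96 / $89.49 = $13,336,836.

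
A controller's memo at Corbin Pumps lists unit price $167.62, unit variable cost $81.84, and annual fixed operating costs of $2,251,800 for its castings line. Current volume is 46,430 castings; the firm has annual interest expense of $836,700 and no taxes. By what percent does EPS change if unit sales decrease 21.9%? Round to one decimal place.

Total contribution margin = 46,430 × $85.78 = $3,982,765.40.
Subtracting fixed costs: EBIT = $3,982,765.40 − $2,251,800 = $1,730,965.40.
Interest = $836,700.00, so EBIT − I = $894,265.40.
DCL = total CM / (EBIT − I) = $3,982,765.40 / $894,265.40 = 4.4537.
EPS therefore changes by 4.4537 × (-21.9%) = -97.5%.

-97.5%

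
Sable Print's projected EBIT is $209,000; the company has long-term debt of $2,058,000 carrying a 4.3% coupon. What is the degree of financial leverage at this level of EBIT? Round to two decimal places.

Annual interest charges come to $88,494.00.
Degree of financial leverage = EBIT / (EBIT − interest) = $209,000 / $120,506.00 = 1.7344.

1.73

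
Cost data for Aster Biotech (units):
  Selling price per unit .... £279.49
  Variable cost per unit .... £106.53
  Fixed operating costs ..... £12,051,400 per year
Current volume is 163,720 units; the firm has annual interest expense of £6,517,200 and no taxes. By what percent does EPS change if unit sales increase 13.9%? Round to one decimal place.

Total contribution margin = 163,720 × £172.96 = £28,317,011.20.
EBIT = £28,317,011.20 − £12,051,400 = £16,265,611.20.
Interest = £6,517,200.00, so EBIT − I = £9,748,411.20.
Degree of combined leverage = contribution ÷ (EBIT − I) = £28,317,011.20 ÷ £9,748,411.20 = 2.9048.
%ΔEPS = DCL × %ΔSales = 2.9048 × +13.9% = +40.4%.

+40.4%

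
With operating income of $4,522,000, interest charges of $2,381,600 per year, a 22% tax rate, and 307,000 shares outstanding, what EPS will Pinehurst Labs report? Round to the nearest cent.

Pre-tax income = $4,522,000 − $2,381,600.00 = $2,140,400.00.
Net income = $2,140,400.00 × (1 − 0.22) = $1,669,512.00.
Per share: $1,669,512.00 / 307,000 shares = $5.44.

$5.44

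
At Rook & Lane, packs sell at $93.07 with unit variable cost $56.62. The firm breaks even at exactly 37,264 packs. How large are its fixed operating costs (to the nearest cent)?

Contribution margin per unit = $93.07 − $56.62 = $36.45.
Fixed costs = break-even units × CM = 37,264 × $36.45 = $1,358,272.80.

$1,358,272.80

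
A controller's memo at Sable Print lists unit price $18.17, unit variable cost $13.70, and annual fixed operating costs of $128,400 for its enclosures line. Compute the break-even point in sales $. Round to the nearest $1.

CM per unit = $18.17 − $13.70 = $4.47; CM ratio = $4.47 / $18.17 = 0.2460.
Break-even sales = FC ÷ CM ratio = $128,400 × $18.17 / $4.47 = $521,930.

$521,930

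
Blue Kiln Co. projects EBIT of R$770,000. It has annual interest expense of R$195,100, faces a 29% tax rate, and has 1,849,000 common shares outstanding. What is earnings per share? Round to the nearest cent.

Pre-tax income = R$770,000 − R$195,100.00 = R$574,900.00.
Net income = R$574,900.00 × (1 − 0.29) = R$408,179.00.
EPS = R$408,179.00 ÷ 1,849,000 = R$0.22.

R$0.22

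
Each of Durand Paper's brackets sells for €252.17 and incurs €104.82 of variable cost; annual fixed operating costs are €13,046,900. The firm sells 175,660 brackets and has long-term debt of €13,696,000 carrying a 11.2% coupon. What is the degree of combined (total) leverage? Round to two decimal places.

Total contribution margin = 175,660 × €147.35 = €25,883,501.00.
EBIT = €25,883,501.00 − €13,046,900 = €12,836,601.00. Interest = €1,533,952.00.
DOL = €25,883,501.00 ÷ €12,836,601.00 = 2.0164; DFL = €12,836,601.00 ÷ €11,302,649.00 = 1.1357.
Combined leverage = 2.0164 × 1.1357 = 2.2900.

2.29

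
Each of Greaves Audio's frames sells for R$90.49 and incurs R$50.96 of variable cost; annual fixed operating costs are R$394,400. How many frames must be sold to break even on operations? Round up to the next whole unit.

9,978 frames

Each unit contributes R$90.49 − R$50.96 = R$39.53.
Units to break even: R$394,400 ÷ R$39.53 = 9,977.23, rounded up to 9,978.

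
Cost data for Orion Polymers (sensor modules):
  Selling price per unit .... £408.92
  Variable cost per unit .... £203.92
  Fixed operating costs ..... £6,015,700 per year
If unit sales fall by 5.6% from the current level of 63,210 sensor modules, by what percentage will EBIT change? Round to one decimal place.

-10.5%

Total contribution margin = 63,210 × £205.00 = £12,958,050.00.
Operating income = contribution − fixed costs = £12,958,050.00 − £6,015,700 = £6,942,350.00.
So DOL = total CM / EBIT = £12,958,050.00 / £6,942,350.00 = 1.8665.
Operating income changes by 1.8665 × -5.6% = -10.5%.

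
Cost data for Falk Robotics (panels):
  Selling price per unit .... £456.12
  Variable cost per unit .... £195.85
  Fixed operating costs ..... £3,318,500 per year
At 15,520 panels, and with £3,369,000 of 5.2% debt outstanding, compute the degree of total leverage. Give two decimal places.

At 15,520 units, contribution = 15,520 × £260.27 = £4,039,390.40.
EBIT = £4,039,390.40 − £3,318,500 = £720,890.40. Interest = £175,188.00.
DOL = £4,039,390.40 ÷ £720,890.40 = 5.6033; DFL = £720,890.40 ÷ £545,702.40 = 1.3210.
DCL = DOL × DFL = 5.6033 × 1.3210 = 7.4020.

7.40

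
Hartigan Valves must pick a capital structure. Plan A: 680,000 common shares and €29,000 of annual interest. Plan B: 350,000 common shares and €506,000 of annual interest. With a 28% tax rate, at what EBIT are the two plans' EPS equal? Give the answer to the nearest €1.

€1,011,909

Set EPS_A = EPS_B: (EBIT − €29,000)(1 − 0.28) ÷ 680,000 = (EBIT − €506,000)(1 − 0.28) ÷ 350,000.
Cancelling (1 − t) and cross-multiplying: 350,000·(EBIT − 29,000) = 680,000·(EBIT − 506,000).
Solving, EBIT = (506,000·680,000 − 29,000·350,000) / (680,000 − 350,000) = 333,930,000,000 / 330,000 = 1,011,909.09.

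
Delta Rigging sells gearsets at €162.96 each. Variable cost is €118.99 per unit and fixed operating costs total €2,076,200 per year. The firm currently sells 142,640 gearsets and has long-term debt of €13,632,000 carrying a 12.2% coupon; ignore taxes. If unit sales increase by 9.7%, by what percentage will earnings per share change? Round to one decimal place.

Contribution at this volume is 142,640 × €43.97 = €6,271,880.80.
Operating income = contribution − fixed costs = €6,271,880.80 − €2,076,200 = €4,195,680.80.
Interest = €1,663,104.00, so EBIT − I = €2,532,576.80.
DCL = total CM / (EBIT − I) = €6,271,880.80 / €2,532,576.80 = 2.4765.
%ΔEPS = DCL × %ΔSales = 2.4765 × +9.7% = +24.0%.

+24.0%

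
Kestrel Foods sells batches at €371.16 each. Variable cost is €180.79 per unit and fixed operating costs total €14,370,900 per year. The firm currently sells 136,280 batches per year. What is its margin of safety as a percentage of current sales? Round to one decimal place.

Each unit contributes €371.16 − €180.79 = €190.37. Break-even units = €14,370,900 ÷ €190.37 = 75,489.31; break-even revenue = 75,489.31 × €371.16 = €28,018,612.41.
Current sales = 136,280 × €371.16 = €50,581,684.80.
Margin of safety = (€50,581,684.80 − €28,018,612.41) ÷ €50,581,684.80 = 44.6%.

44.6%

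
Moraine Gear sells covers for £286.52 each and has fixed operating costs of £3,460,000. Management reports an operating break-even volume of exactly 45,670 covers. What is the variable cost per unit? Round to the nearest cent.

£210.76

At break-even, FC = Q × (P − VC), so P − VC = £3,460,000 ÷ 45,670 = £75.7609.
Hence VC = price − CM = £286.52 − £75.7609 = £210.76.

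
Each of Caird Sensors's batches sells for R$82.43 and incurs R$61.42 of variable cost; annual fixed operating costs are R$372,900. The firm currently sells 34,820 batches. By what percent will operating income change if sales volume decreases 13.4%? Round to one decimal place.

At 34,820 units, contribution = 34,820 × R$21.01 = R$731,568.20.
EBIT = R$731,568.20 − R$372,900 = R$358,668.20.
DOL = contribution ÷ EBIT = R$731,568.20 ÷ R$358,668.20 = 2.0397.
So EBIT moves 2.0397 × (-13.4%) = -27.3%.

-27.3%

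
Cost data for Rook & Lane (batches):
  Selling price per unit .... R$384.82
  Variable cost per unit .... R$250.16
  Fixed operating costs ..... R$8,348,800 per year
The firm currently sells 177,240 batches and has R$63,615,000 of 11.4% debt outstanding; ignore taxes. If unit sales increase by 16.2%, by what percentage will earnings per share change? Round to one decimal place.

+46.8%

Total contribution margin = 177,240 × R$134.66 = R$23,867,138.40.
Subtracting fixed costs: EBIT = R$23,867,138.40 − R$8,348,800 = R$15,518,338.40.
After interest of R$7,252,110.00, pre-tax earnings = R$8,266,228.40.
Degree of combined leverage = contribution ÷ (EBIT − I) = R$23,867,138.40 ÷ R$8,266,228.40 = 2.8873.
%ΔEPS = DCL × %ΔSales = 2.8873 × +16.2% = +46.8%.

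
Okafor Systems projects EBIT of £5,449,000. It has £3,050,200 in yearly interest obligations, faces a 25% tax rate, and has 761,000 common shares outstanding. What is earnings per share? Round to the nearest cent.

Pre-tax income = £5,449,000 − £3,050,200.00 = £2,398,800.00.
After tax at 25%: net income = £2,398,800.00 × 0.75 = £1,799,100.00.
Per share: £1,799,100.00 / 761,000 shares = £2.36.

£2.36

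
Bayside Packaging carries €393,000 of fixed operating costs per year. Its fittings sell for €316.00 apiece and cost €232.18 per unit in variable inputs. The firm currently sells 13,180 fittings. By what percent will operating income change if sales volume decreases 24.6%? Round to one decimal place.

Total contribution margin = 13,180 × €83.82 = €1,104,747.60.
EBIT = €1,104,747.60 − €393,000 = €711,747.60.
Degree of operating leverage = €1,104,747.60 / €711,747.60 = 1.5522.
%ΔEBIT = DOL × %ΔSales = 1.5522 × -24.6% = -38.2%.

-38.2%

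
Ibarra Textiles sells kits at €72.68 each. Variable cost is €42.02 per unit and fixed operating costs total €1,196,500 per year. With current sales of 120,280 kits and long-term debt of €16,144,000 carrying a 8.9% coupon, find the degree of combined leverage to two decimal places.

Total contribution margin = 120,280 × €30.66 = €3,687,784.80.
Subtracting fixed costs: EBIT = €3,687,784.80 − €1,196,500 = €2,491,284.80. Interest = €1,436,816.00.
DOL = €3,687,784.80 ÷ €2,491,284.80 = 1.4803; DFL = €2,491,284.80 ÷ €1,054,468.80 = 2.3626.
Combined leverage = 1.4803 × 2.3626 = 3.4974.

3.50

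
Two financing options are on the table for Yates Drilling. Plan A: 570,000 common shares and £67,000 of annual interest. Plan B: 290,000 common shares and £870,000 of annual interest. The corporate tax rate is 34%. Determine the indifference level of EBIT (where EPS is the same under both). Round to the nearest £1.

£1,701,679

At indifference, (EBIT − 67,000)(1 − t)/570,000 = (EBIT − 870,000)(1 − t)/290,000.
The (1 − t) factor cancels: (EBIT − 67,000) × 290,000 = (EBIT − 870,000) × 570,000.
Solving, EBIT = (870,000·570,000 − 67,000·290,000) / (570,000 − 290,000) = 476,470,000,000 / 280,000 = 1,701,678.57.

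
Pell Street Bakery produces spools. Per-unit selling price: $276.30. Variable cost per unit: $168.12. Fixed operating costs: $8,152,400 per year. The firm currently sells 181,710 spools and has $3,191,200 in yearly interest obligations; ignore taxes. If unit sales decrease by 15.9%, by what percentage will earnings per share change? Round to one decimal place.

At 181,710 units, contribution = 181,710 × $108.18 = $19,657,387.80.
Operating income = contribution − fixed costs = $19,657,387.80 − $8,152,400 = $11,504,987.80.
After interest of $3,191,200.00, pre-tax earnings = $8,313,787.80.
DCL = total CM / (EBIT − I) = $19,657,387.80 / $8,313,787.80 = 2.3644.
EPS therefore changes by 2.3644 × (-15.9%) = -37.6%.

-37.6%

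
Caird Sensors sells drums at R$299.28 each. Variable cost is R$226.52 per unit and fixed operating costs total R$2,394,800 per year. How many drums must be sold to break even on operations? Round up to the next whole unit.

32,914 drums

Unit CM = price − variable cost = R$299.28 − R$226.52 = R$72.76.
Break-even Q = R$2,394,800 / R$72.76 = 32,913.69 → 32,914 drums.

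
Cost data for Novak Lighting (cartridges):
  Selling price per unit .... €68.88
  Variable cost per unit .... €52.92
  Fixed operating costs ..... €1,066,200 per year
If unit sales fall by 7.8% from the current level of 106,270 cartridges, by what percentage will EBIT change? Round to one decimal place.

-21.0%

At 106,270 units, contribution = 106,270 × €15.96 = €1,696,069.20.
Operating income = contribution − fixed costs = €1,696,069.20 − €1,066,200 = €629,869.20.
So DOL = total CM / EBIT = €1,696,069.20 / €629,869.20 = 2.6927.
%ΔEBIT = DOL × %ΔSales = 2.6927 × -7.8% = -21.0%.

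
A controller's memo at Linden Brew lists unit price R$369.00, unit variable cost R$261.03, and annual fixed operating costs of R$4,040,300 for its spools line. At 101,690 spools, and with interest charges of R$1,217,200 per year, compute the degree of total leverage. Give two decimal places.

1.92

Total contribution margin = 101,690 × R$107.97 = R$10,979,469.30.
EBIT = R$10,979,469.30 − R$4,040,300 = R$6,939,169.30. Interest = R$1,217,200.00, so EBIT − I = R$5,721,969.30.
Degree of total leverage = total CM / (EBIT − interest) = R$10,979,469.30 / R$5,721,969.30 = 1.9188.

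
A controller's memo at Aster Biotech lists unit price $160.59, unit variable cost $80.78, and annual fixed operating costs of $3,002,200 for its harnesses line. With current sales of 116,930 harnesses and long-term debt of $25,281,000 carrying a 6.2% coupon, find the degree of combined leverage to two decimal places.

1.96

Contribution at this volume is 116,930 × $79.81 = $9,332,183.30.
EBIT = $9,332,183.30 − $3,002,200 = $6,329,983.30. Interest = $1,567,422.00.
DOL = $9,332,183.30 ÷ $6,329,983.30 = 1.4743; DFL = $6,329,983.30 ÷ $4,762,561.30 = 1.3291.
Combined leverage = 1.4743 × 1.3291 = 1.9595.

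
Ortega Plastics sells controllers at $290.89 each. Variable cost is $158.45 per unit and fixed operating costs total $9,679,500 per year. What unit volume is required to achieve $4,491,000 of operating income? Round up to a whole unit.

Unit CM = price − variable cost = $290.89 − $158.45 = $132.44.
Required volume = (fixed costs + target profit) ÷ CM = ($9,679,500 + $4,491,000) ÷ $132.44 = 106,995.62, so 106,996 controllers.

106,996 controllers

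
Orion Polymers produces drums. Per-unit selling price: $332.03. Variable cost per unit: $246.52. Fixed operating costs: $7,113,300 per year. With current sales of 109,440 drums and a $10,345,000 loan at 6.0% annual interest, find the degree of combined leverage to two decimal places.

5.76

At 109,440 units, contribution = 109,440 × $85.51 = $9,358,214.40.
EBIT = $9,358,214.40 − $7,113,300 = $2,244,914.40. Interest = $620,700.00, so EBIT − I = $1,624,214.40.
Degree of total leverage = total CM / (EBIT − interest) = $9,358,214.40 / $1,624,214.40 = 5.7617.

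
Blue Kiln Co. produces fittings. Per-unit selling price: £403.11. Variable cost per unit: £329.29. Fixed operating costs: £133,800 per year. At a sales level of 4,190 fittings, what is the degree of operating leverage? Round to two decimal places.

Total contribution margin = 4,190 × £73.82 = £309,305.80.
Subtracting fixed costs: EBIT = £309,305.80 − £133,800 = £175,505.80.
Degree of operating leverage = £309,305.80 / £175,505.80 = 1.7624.

1.76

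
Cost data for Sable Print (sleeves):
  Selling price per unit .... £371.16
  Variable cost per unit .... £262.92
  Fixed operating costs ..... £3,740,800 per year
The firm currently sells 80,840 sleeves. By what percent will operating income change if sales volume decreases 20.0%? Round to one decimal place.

At 80,840 units, contribution = 80,840 × £108.24 = £8,750,121.60.
EBIT = £8,750,121.60 − £3,740,800 = £5,009,321.60.
Degree of operating leverage = £8,750,121.60 / £5,009,321.60 = 1.7468.
Operating income changes by 1.7468 × -20.0% = -34.9%.

-34.9%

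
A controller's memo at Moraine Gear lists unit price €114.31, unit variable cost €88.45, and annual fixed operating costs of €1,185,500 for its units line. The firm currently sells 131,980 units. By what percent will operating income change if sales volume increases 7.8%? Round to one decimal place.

+12.0%

Contribution at this volume is 131,980 × €25.86 = €3,413,002.80.
EBIT = €3,413,002.80 − €1,185,500 = €2,227,502.80.
DOL = contribution ÷ EBIT = €3,413,002.80 ÷ €2,227,502.80 = 1.5322.
So EBIT moves 1.5322 × (+7.8%) = +12.0%.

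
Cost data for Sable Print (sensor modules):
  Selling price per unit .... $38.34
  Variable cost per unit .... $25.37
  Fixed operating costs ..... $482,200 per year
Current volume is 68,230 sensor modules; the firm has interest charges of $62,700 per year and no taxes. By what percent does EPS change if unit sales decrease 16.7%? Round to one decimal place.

Contribution at this volume is 68,230 × $12.97 = $884,943.10.
Subtracting fixed costs: EBIT = $884,943.10 − $482,200 = $402,743.10.
After interest of $62,700.00, pre-tax earnings = $340,043.10.
DCL = total CM / (EBIT − I) = $884,943.10 / $340,043.10 = 2.6024.
EPS therefore changes by 2.6024 × (-16.7%) = -43.5%.

-43.5%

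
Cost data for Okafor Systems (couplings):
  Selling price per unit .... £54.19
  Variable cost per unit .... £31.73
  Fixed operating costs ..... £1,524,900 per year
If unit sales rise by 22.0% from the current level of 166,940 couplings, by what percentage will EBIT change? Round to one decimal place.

+37.1%

At 166,940 units, contribution = 166,940 × £22.46 = £3,749,472.40.
Subtracting fixed costs: EBIT = £3,749,472.40 − £1,524,900 = £2,224,572.40.
Degree of operating leverage = £3,749,472.40 / £2,224,572.40 = 1.6855.
%ΔEBIT = DOL × %ΔSales = 1.6855 × +22.0% = +37.1%.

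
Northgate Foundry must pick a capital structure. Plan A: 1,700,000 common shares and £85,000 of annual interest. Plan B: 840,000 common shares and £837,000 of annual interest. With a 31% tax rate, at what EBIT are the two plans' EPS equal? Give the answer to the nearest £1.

At indifference, (EBIT − 85,000)(1 − t)/1,700,000 = (EBIT − 837,000)(1 − t)/840,000.
The (1 − t) factor cancels: (EBIT − 85,000) × 840,000 = (EBIT − 837,000) × 1,700,000.
Solving, EBIT = (837,000·1,700,000 − 85,000·840,000) / (1,700,000 − 840,000) = 1,351,500,000,000 / 860,000 = 1,571,511.63.

£1,571,512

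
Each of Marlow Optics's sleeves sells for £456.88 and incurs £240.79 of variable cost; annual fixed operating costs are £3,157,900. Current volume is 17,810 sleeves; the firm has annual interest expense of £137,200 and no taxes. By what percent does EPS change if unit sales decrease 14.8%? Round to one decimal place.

At 17,810 units, contribution = 17,810 × £216.09 = £3,848,562.90.
Operating income = contribution − fixed costs = £3,848,562.90 − £3,157,900 = £690,662.90.
After interest of £137,200.00, pre-tax earnings = £553,462.90.
DCL = total CM / (EBIT − I) = £3,848,562.90 / £553,462.90 = 6.9536.
%ΔEPS = DCL × %ΔSales = 6.9536 × -14.8% = -102.9%.

-102.9%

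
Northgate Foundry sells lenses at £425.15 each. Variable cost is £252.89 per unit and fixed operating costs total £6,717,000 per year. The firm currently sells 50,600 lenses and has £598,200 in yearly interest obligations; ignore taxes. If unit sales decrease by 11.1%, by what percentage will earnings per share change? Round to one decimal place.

At 50,600 units, contribution = 50,600 × £172.26 = £8,716,356.00.
EBIT = £8,716,356.00 − £6,717,000 = £1,999,356.00.
Interest = £598,200.00, so EBIT − I = £1,401,156.00.
Degree of combined leverage = contribution ÷ (EBIT − I) = £8,716,356.00 ÷ £1,401,156.00 = 6.2208.
%ΔEPS = DCL × %ΔSales = 6.2208 × -11.1% = -69.1%.

-69.1%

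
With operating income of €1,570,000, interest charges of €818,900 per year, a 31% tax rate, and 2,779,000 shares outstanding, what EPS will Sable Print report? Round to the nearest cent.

Interest = €818,900.00, so EBT = €1,570,000 − €818,900.00 = €751,100.00.
Net income = €751,100.00 × (1 − 0.31) = €518,259.00.
Per share: €518,259.00 / 2,779,000 shares = €0.19.

€0.19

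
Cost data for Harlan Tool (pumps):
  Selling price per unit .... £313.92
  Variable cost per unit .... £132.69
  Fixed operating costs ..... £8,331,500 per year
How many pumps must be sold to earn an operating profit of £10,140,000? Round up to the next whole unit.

101,923 pumps

Each unit contributes £313.92 − £132.69 = £181.23.
Units = (FC + target) / CM = (£8,331,500 + £10,140,000) / £181.23 = 101,922.97, so 101,923 pumps.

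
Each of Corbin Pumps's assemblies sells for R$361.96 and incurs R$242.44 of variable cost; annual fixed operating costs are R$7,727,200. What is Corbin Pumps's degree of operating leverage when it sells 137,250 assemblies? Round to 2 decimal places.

At 137,250 units, contribution = 137,250 × R$119.52 = R$16,404,120.00.
Subtracting fixed costs: EBIT = R$16,404,120.00 − R$7,727,200 = R$8,676,920.00.
Degree of operating leverage = R$16,404,120.00 / R$8,676,920.00 = 1.8905.

1.89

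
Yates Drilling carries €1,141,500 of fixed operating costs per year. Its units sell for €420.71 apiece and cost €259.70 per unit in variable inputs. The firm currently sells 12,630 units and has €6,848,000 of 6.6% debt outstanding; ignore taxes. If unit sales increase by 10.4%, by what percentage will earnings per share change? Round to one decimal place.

Contribution at this volume is 12,630 × €161.01 = €2,033,556.30.
EBIT = €2,033,556.30 − €1,141,500 = €892,056.30.
After interest of €451,968.00, pre-tax earnings = €440,088.30.
Degree of combined leverage = contribution ÷ (EBIT − I) = €2,033,556.30 ÷ €440,088.30 = 4.6208.
%ΔEPS = DCL × %ΔSales = 4.6208 × +10.4% = +48.1%.

+48.1%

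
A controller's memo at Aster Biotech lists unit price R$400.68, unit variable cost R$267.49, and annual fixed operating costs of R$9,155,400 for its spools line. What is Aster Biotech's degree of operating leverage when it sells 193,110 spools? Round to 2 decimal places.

1.55

At 193,110 units, contribution = 193,110 × R$133.19 = R$25,720,320.90.
Subtracting fixed costs: EBIT = R$25,720,320.90 − R$9,155,400 = R$16,564,920.90.
DOL = contribution ÷ EBIT = R$25,720,320.90 ÷ R$16,564,920.90 = 1.5527.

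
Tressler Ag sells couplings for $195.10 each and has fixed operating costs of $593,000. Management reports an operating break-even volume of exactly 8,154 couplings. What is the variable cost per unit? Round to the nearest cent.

$122.37

At break-even, FC = Q × (P − VC), so P − VC = $593,000 ÷ 8,154 = $72.7250.
Variable cost per unit = $195.10 − $72.7250 = $122.37.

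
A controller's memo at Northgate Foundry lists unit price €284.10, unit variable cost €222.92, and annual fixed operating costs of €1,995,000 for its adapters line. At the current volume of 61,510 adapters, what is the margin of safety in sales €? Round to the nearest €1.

Contribution margin per unit = €284.10 − €222.92 = €61.18. Break-even units = €1,995,000 ÷ €61.18 = 32,608.70; break-even revenue = 32,608.70 × €284.10 = €9,264,130.43.
Actual sales revenue = 61,510 × €284.10 = €17,474,991.00.
Margin of safety = €17,474,991.00 − €9,264,130.43 = €8,210,861.

€8,210,861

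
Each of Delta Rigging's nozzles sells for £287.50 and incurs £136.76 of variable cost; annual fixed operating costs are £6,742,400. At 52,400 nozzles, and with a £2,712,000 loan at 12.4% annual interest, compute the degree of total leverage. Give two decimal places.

9.63

At 52,400 units, contribution = 52,400 × £150.74 = £7,898,776.00.
Operating income = contribution − fixed costs = £7,898,776.00 − £6,742,400 = £1,156,376.00. Interest = £336,288.00, so EBIT − I = £820,088.00.
Degree of total leverage = total CM / (EBIT − interest) = £7,898,776.00 / £820,088.00 = 9.6316.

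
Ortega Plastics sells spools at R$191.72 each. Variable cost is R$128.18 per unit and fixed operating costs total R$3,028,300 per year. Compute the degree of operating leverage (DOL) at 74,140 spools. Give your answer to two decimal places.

Contribution at this volume is 74,140 × R$63.54 = R$4,710,855.60.
Operating income = contribution − fixed costs = R$4,710,855.60 − R$3,028,300 = R$1,682,555.60.
Degree of operating leverage = R$4,710,855.60 / R$1,682,555.60 = 2.7998.

2.80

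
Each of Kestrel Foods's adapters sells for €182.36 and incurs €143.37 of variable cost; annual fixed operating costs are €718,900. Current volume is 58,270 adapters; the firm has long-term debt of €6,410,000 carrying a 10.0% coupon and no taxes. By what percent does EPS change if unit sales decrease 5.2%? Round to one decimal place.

At 58,270 units, contribution = 58,270 × €38.99 = €2,271,947.30.
Subtracting fixed costs: EBIT = €2,271,947.30 − €718,900 = €1,553,047.30.
After interest of €641,000.00, pre-tax earnings = €912,047.30.
DCL = total CM / (EBIT − I) = €2,271,947.30 / €912,047.30 = 2.4910.
%ΔEPS = DCL × %ΔSales = 2.4910 × -5.2% = -13.0%.

-13.0%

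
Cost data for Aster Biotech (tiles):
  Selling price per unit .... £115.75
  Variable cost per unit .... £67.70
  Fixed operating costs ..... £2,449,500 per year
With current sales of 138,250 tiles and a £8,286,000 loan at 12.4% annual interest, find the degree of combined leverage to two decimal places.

2.10

Total contribution margin = 138,250 × £48.05 = £6,642,912.50.
Subtracting fixed costs: EBIT = £6,642,912.50 − £2,449,500 = £4,193,412.50. Interest = £1,027,464.00, so EBIT − I = £3,165,948.50.
Degree of total leverage = total CM / (EBIT − interest) = £6,642,912.50 / £3,165,948.50 = 2.0982.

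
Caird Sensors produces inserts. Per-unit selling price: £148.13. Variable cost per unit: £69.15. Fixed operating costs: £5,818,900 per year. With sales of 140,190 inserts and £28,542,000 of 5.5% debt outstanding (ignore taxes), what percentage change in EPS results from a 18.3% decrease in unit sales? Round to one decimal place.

-55.0%

Total contribution margin = 140,190 × £78.98 = £11,072,206.20.
EBIT = £11,072,206.20 − £5,818,900 = £5,253,306.20.
After interest of £1,569,810.00, pre-tax earnings = £3,683,496.20.
DCL = total CM / (EBIT − I) = £11,072,206.20 / £3,683,496.20 = 3.0059.
%ΔEPS = DCL × %ΔSales = 3.0059 × -18.3% = -55.0%.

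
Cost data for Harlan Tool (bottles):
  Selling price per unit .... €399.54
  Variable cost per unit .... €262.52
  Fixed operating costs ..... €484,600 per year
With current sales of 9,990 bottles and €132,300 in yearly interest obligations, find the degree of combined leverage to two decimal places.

At 9,990 units, contribution = 9,990 × €137.02 = €1,368,829.80.
Operating income = contribution − fixed costs = €1,368,829.80 − €484,600 = €884,229.80. Interest = €132,300.00.
DOL = €1,368,829.80 ÷ €884,229.80 = 1.5480; DFL = €884,229.80 ÷ €751,929.80 = 1.1759.
Combined leverage = 1.5480 × 1.1759 = 1.8203.

1.82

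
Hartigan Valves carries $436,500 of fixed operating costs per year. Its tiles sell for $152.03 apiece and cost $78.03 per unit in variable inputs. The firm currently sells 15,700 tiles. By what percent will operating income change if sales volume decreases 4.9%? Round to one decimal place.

Total contribution margin = 15,700 × $74.00 = $1,161,800.00.
Subtracting fixed costs: EBIT = $1,161,800.00 − $436,500 = $725,300.00.
So DOL = total CM / EBIT = $1,161,800.00 / $725,300.00 = 1.6018.
Operating income changes by 1.6018 × -4.9% = -7.8%.

-7.8%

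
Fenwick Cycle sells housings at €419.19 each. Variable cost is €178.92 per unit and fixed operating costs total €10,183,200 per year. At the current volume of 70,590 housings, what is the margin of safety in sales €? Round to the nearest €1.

Contribution margin per unit = €419.19 − €178.92 = €240.27. Break-even units = €10,183,200 ÷ €240.27 = 42,382.32; break-even revenue = 42,382.32 × €419.19 = €17,766,244.67.
Current sales = 70,590 × €419.19 = €29,590,622.10.
Margin of safety = €29,590,622.10 − €17,766,244.67 = €11,824,377.

€11,824,377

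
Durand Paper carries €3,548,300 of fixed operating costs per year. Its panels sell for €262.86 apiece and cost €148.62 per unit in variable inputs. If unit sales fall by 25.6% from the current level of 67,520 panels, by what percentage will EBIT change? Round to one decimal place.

-47.4%

Total contribution margin = 67,520 × €114.24 = €7,713,484.80.
EBIT = €7,713,484.80 − €3,548,300 = €4,165,184.80.
DOL = contribution ÷ EBIT = €7,713,484.80 ÷ €4,165,184.80 = 1.8519.
Operating income changes by 1.8519 × -25.6% = -47.4%.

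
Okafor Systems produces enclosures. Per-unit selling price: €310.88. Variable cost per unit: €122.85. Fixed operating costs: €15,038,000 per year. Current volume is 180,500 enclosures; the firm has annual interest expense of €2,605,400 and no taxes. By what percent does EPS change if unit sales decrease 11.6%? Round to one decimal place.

Contribution at this volume is 180,500 × €188.03 = €33,939,415.00.
Operating income = contribution − fixed costs = €33,939,415.00 − €15,038,000 = €18,901,415.00.
Interest = €2,605,400.00, so EBIT − I = €16,296,015.00.
DCL = total CM / (EBIT − I) = €33,939,415.00 / €16,296,015.00 = 2.0827.
%ΔEPS = DCL × %ΔSales = 2.0827 × -11.6% = -24.2%.

-24.2%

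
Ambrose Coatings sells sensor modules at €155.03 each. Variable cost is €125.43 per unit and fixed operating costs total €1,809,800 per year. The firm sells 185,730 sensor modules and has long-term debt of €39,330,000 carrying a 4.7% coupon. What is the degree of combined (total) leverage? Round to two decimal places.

Total contribution margin = 185,730 × €29.60 = €5,497,608.00.
EBIT = €5,497,608.00 − €1,809,800 = €3,687,808.00. Interest = €1,848,510.00, so EBIT − I = €1,839,298.00.
DCL = contribution ÷ (EBIT − I) = €5,497,608.00 ÷ €1,839,298.00 = 2.9890.

2.99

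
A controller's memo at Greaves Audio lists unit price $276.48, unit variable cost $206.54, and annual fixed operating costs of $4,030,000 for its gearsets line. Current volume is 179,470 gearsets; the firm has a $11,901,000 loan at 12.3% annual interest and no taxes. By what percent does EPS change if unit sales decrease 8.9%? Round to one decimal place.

Total contribution margin = 179,470 × $69.94 = $12,552,131.80.
Operating income = contribution − fixed costs = $12,552,131.80 − $4,030,000 = $8,522,131.80.
Interest = $1,463,823.00, so EBIT − I = $7,058,308.80.
DCL = total CM / (EBIT − I) = $12,552,131.80 / $7,058,308.80 = 1.7783.
EPS therefore changes by 1.7783 × (-8.9%) = -15.8%.

-15.8%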